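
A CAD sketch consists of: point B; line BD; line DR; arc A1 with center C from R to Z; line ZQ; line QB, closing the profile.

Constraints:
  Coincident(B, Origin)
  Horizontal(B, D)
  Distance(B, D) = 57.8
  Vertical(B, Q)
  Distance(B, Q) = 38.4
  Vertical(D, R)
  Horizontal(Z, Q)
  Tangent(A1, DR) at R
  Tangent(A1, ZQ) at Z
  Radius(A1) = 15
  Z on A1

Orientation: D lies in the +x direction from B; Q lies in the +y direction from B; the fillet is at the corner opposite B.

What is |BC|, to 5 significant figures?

48.779

B is at the origin; B and D share the same y with |BD| = 57.8 and D on the +x side, so D = (57.800, 0.0000). BQ is vertical with |BQ| = 38.4 and Q on the +y side, so Q = (0.0000, 38.400). The virtual corner opposite B is at (57.800, 38.400). The tangent condition forces CR to be normal to DR and tangency of A1 to ZQ means the radius CZ is perpendicular to ZQ, with radius 15.0, so the center C sits 15.0 in from both sides at C = (42.800, 23.400). Then |BC| = |C − B| = 48.779.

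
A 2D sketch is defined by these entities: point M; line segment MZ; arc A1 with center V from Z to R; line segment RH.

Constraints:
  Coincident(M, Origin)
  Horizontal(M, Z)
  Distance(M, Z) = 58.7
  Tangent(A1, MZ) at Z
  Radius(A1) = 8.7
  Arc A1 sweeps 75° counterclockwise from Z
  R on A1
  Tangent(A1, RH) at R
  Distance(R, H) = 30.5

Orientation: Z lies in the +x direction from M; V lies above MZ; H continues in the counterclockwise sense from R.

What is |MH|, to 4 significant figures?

83.15

On A1, Z sits at bearing -90° from V; a 75° counterclockwise sweep puts R at bearing -15°, so R = V + 8.7·(cos -15°, sin -15°) = (67.10, 6.448). Tangency of A1 to RH means the radius VR is perpendicular to RH, so RH runs along (−sin -15°, cos -15°); with |RH| = 30.5, H = (75.00, 35.91). Then |MH| = |H − M| = 83.15.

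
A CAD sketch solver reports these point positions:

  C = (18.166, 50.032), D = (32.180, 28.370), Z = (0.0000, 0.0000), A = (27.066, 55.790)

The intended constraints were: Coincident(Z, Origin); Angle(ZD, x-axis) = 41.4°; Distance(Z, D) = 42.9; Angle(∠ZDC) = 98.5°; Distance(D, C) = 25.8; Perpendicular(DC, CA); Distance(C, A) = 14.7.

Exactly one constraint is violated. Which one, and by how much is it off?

Distance(C, A) = 14.7 — off by 4.10.

Z = (0.00, 0.00) ✓; ZD at 41.40° ✓; |ZD| = 42.90 ✓; ∠ZDC = 98.50° ✓; |DC| = 25.80 ✓; ∠(DC, CA) = 90.00° ✓; |CA| = 10.60 ✗.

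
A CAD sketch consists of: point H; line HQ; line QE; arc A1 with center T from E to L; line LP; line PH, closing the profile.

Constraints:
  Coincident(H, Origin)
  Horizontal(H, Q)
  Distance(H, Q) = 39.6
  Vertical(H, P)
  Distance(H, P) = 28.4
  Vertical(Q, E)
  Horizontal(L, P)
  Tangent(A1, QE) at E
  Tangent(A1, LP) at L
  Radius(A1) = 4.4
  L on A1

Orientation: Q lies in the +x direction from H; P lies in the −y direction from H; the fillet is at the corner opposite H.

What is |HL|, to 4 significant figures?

45.23

H is at the origin; HQ is horizontal with |HQ| = 39.6 and Q on the +x side, so Q = (39.60, 0.000). H and P share the same x with |HP| = 28.4 and P on the −y side, so P = (0.000, -28.40). The virtual corner opposite H is at (39.60, -28.40). Tangency of A1 to QE means the radius TE is perpendicular to QE and A1 meets LP tangentially, so TL is at right angles to LP, with radius 4.4, so the center T sits 4.4 in from both sides at T = (35.20, -24.00). That places the tangent points at E = (39.60, -24.00) on QE and L = (35.20, -28.40) on LP. Then |HL| = |L − H| = 45.23.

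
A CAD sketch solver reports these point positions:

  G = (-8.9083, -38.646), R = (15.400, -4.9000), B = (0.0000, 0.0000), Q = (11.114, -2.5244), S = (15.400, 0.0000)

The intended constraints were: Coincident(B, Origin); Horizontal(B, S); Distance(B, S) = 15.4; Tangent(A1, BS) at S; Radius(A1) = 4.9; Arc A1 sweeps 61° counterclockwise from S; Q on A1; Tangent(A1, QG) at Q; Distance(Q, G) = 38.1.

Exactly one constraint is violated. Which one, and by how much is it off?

Distance(Q, G) = 38.1 — off by 3.20.

B = (0.00, 0.00) ✓; B.y = 0.00, S.y = 0.00 ✓; |BS| = 15.40 ✓; ∠(RS, SB) = 90.00° ✓; |RS| = 4.900 ✓; bearing(R→Q) − bearing(R→S) = 61.00° ✓; |RQ| = 4.900 ✓; ∠(RQ, QG) = 90.00° ✓; |QG| = 41.30 ✗.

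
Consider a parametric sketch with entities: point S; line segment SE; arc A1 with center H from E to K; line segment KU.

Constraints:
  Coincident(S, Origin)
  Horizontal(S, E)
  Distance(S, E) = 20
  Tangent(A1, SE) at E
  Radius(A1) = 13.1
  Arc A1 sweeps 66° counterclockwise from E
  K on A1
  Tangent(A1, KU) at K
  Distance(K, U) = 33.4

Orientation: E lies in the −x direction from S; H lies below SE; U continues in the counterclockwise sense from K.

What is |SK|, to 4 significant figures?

32.90

S is at the origin; S and E share the same y with |SE| = 20.0 and E on the −x side, so E = (-20.00, 0.000). Tangency of A1 to SE means the radius HE is perpendicular to SE, so H = E + (0, -13.1) = (-20.00, -13.10). On A1, E sits at bearing 90° from H; a 66° counterclockwise sweep puts K at bearing 156°, so K = H + 13.1·(cos 156°, sin 156°) = (-31.97, -7.772). Then |SK| = |K − S| = 32.90.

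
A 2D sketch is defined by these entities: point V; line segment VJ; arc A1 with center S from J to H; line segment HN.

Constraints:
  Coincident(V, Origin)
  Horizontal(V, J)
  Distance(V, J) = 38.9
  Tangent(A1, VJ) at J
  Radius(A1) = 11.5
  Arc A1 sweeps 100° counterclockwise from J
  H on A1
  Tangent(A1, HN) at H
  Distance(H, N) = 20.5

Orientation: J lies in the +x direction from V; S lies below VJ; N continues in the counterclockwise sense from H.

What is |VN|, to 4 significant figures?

45.87

On A1, J sits at bearing 90° from S; a 100° counterclockwise sweep puts H at bearing 190°, so H = S + 11.5·(cos 190°, sin 190°) = (27.57, -13.50). Since A1 is tangent to HN there, SH ⟂ HN, so HN runs along (−sin 190°, cos 190°); with |HN| = 20.5, N = (31.13, -33.69). Then |VN| = |N − V| = 45.87.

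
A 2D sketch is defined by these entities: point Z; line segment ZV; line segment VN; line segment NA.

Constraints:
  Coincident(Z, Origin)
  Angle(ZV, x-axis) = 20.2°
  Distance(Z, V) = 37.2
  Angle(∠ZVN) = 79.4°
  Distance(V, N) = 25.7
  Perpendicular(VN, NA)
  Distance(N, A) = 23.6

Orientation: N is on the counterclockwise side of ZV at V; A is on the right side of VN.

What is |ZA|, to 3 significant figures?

63.1

Z is at the origin; ZV runs at 20.2° with length 37.2, so V = 37.2·(cos 20.2°, sin 20.2°) = (34.9, 12.8). ∠ZVN = 79.4°, so VN runs at 20.2° + (180° − 79.4°) = 121° from the x-axis; with |VN| = 25.7, N = V + 25.7·(cos 121°, sin 121°) = (21.8, 34.9). VN is perpendicular to NA; with |NA| = 23.6 on the right of VN, A = N + 23.6·(0.859, 0.512) = (42.0, 47.0). Then |ZA| = |A − Z| = 63.1.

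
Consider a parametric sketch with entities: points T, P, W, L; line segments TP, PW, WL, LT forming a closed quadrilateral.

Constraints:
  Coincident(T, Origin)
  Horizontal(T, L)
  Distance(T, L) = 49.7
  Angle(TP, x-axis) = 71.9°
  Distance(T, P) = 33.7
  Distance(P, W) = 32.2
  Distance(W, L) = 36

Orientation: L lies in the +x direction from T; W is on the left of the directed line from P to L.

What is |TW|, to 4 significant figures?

55.24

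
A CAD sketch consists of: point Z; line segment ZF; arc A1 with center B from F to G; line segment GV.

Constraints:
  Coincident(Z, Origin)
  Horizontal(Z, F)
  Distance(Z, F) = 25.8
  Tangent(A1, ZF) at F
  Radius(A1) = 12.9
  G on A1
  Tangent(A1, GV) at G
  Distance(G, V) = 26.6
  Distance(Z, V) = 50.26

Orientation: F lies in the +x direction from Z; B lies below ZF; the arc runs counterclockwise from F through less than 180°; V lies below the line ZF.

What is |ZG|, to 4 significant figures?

23.82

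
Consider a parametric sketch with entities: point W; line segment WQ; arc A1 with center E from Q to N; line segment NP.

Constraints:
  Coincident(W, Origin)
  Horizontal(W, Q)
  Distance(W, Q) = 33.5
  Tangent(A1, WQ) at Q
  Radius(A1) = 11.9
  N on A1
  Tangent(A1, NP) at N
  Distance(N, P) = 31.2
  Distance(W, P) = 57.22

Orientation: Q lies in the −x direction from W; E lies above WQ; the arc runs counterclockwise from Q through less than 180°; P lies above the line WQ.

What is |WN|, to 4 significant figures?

28.05

Checks: |EN| = 11.90 ✓; ∠(EN, NP) = 90.00° ✓; |NP| = 31.20 ✓; |WP| = 57.22 ✓.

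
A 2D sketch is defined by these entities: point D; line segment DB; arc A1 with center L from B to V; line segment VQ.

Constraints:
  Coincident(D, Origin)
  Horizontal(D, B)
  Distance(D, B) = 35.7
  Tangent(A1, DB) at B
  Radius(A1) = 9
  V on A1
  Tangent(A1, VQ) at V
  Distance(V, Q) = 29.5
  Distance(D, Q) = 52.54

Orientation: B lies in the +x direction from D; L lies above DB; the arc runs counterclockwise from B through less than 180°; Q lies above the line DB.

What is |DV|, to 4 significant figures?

45.78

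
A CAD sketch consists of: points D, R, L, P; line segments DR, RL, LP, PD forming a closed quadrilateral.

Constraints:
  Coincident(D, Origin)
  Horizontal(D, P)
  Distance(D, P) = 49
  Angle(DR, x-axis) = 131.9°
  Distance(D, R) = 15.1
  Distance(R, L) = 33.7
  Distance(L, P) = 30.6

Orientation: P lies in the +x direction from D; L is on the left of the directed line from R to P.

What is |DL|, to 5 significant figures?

28.456

Checks: |RL| = 33.70 ✓; |LP| = 30.60 ✓.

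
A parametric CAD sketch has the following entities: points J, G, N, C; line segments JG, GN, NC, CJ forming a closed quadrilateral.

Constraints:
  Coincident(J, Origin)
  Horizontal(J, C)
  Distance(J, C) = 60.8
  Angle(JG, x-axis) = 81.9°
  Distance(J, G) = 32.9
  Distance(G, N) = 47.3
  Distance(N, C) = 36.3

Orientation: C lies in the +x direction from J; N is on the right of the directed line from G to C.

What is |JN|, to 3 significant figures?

27.6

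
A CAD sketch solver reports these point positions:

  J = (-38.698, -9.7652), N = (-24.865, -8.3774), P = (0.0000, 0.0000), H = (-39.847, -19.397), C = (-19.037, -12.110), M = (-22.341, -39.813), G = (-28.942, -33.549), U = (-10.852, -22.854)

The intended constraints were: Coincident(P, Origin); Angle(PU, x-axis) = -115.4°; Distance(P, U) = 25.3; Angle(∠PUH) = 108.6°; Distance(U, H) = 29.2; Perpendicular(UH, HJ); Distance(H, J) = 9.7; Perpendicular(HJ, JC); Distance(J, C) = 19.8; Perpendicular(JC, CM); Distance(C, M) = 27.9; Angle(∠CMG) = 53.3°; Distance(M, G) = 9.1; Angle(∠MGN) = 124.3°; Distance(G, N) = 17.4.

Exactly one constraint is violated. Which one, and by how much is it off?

Distance(G, N) = 17.4 — off by 8.10.

P = (0.00, 0.00) ✓; PU at -115.4° ✓; |PU| = 25.30 ✓; ∠PUH = 108.6° ✓; |UH| = 29.20 ✓; ∠(UH, HJ) = 90.00° ✓; |HJ| = 9.700 ✓; ∠(HJ, JC) = 90.00° ✓; |JC| = 19.80 ✓; ∠(JC, CM) = 90.00° ✓; |CM| = 27.90 ✓; ∠CMG = 53.30° ✓; |MG| = 9.100 ✓; ∠MGN = 124.3° ✓; |GN| = 25.50 ✗.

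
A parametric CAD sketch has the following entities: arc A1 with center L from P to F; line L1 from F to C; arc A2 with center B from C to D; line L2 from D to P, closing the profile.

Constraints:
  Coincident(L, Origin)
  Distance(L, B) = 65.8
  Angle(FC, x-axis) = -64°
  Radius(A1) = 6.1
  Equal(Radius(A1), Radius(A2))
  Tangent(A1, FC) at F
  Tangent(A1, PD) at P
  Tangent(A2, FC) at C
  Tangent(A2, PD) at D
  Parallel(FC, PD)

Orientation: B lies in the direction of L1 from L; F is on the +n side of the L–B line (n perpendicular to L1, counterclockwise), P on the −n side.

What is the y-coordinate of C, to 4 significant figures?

-56.47

The slot axis is L1's direction at -64.0°, so u = (cos -64.0°, sin -64.0°) = (0.4384, -0.8988) and n = (−sin -64.0°, cos -64.0°) = (0.8988, 0.4384). L is at the origin and B lies 65.8 along u from L, so B = 65.8·u = (28.84, -59.14). Tangency of A1 to both parallel lines with radius 6.1 puts F and P at L ± 6.1·n: F = (5.483, 2.674), P = (-5.483, -2.674). Equal radii place C and D the same way about B: C = B + 6.1·n = (34.33, -56.47), D = B − 6.1·n = (23.36, -61.81). So C.y = -56.47.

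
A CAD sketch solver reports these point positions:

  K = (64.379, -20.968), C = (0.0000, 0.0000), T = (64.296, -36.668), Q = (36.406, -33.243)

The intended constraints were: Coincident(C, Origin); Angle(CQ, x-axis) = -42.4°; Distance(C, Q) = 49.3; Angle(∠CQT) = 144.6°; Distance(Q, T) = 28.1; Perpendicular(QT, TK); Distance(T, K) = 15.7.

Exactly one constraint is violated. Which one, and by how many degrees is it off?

Perpendicular(QT, TK) — off by 6.70°.

C = (0.00, 0.00) ✓; CQ at -42.40° ✓; |CQ| = 49.30 ✓; ∠CQT = 144.6° ✓; |QT| = 28.10 ✓; ∠(QT, TK) = 96.70° ✗; |TK| = 15.70 ✓.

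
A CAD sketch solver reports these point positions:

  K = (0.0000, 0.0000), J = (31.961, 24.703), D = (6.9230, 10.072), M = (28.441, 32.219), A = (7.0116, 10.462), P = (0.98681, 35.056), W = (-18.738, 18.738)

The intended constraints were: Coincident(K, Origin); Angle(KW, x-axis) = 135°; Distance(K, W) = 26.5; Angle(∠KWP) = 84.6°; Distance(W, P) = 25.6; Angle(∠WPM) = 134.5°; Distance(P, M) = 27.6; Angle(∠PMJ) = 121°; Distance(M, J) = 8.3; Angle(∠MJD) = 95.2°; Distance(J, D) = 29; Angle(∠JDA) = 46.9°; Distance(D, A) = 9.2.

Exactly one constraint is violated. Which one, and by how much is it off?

Distance(D, A) = 9.2 — off by 8.80.

K = (0.00, 0.00) ✓; KW at 135.0° ✓; |KW| = 26.50 ✓; ∠KWP = 84.60° ✓; |WP| = 25.60 ✓; ∠WPM = 134.5° ✓; |PM| = 27.60 ✓; ∠PMJ = 121.0° ✓; |MJ| = 8.299 ✓; ∠MJD = 95.20° ✓; |JD| = 29.00 ✓; ∠JDA = 46.90° ✓; |DA| = 0.3999 ✗.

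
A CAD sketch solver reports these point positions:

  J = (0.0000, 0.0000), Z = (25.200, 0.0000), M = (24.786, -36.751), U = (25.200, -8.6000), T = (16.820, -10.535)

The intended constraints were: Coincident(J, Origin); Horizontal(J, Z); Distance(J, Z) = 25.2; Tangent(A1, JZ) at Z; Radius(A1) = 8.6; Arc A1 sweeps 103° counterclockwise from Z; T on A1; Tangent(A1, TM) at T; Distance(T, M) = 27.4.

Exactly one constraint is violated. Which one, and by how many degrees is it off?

Tangent(A1, TM) at T — off by 3.90°.

J = (0.00, 0.00) ✓; J.y = 0.00, Z.y = 0.00 ✓; |JZ| = 25.20 ✓; ∠(UZ, ZJ) = 90.00° ✓; |UZ| = 8.600 ✓; bearing(U→T) − bearing(U→Z) = 103.0° ✓; |UT| = 8.601 ✓; ∠(UT, TM) = 86.10° ✗; |TM| = 27.40 ✓.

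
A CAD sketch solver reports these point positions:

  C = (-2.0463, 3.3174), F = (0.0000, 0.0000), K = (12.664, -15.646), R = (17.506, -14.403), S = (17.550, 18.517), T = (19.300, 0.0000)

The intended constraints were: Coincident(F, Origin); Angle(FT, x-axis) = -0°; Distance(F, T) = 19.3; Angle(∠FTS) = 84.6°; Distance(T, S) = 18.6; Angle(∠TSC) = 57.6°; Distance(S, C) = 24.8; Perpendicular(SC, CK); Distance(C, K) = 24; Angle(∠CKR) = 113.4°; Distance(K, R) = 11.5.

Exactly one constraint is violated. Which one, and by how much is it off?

Distance(K, R) = 11.5 — off by 6.50.

F = (0.00, 0.00) ✓; FT at 0.000° ✓; |FT| = 19.30 ✓; ∠FTS = 84.60° ✓; |TS| = 18.60 ✓; ∠TSC = 57.60° ✓; |SC| = 24.80 ✓; ∠(SC, CK) = 90.00° ✓; |CK| = 24.00 ✓; ∠CKR = 113.4° ✓; |KR| = 4.999 ✗.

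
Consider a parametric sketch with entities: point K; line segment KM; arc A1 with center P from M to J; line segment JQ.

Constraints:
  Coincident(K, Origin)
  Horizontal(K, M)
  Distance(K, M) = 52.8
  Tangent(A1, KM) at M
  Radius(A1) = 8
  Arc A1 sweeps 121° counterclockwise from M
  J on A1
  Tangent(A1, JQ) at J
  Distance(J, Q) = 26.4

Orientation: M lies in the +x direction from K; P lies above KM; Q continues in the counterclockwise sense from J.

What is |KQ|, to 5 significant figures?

57.698

K is at the origin; K and M share the same y with |KM| = 52.8 and M on the +x side, so M = (52.800, 0.0000). A1 meets KM tangentially, so PM is at right angles to KM, so P = M + (0, 8) = (52.800, 8.0000). On A1, M sits at bearing -90° from P; a 121° counterclockwise sweep puts J at bearing 31°, so J = P + 8.0·(cos 31°, sin 31°) = (59.657, 12.120). The tangent condition forces PJ to be normal to JQ, so JQ runs along (−sin 31°, cos 31°); with |JQ| = 26.4, Q = (46.060, 34.750). Then |KQ| = |Q − K| = 57.698.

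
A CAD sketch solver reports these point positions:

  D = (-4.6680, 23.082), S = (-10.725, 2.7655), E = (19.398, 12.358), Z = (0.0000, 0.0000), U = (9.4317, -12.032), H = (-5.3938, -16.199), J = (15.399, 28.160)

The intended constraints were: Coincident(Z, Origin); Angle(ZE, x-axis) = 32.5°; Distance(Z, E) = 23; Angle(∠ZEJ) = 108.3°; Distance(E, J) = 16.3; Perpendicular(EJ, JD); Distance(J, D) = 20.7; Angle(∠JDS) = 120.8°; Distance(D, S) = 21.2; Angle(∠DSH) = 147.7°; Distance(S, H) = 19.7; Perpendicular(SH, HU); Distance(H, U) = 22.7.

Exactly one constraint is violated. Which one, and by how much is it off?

Distance(H, U) = 22.7 — off by 7.30.

Z = (0.00, 0.00) ✓; ZE at 32.50° ✓; |ZE| = 23.00 ✓; ∠ZEJ = 108.3° ✓; |EJ| = 16.30 ✓; ∠(EJ, JD) = 90.00° ✓; |JD| = 20.70 ✓; ∠JDS = 120.8° ✓; |DS| = 21.20 ✓; ∠DSH = 147.7° ✓; |SH| = 19.70 ✓; ∠(SH, HU) = 90.00° ✓; |HU| = 15.40 ✗.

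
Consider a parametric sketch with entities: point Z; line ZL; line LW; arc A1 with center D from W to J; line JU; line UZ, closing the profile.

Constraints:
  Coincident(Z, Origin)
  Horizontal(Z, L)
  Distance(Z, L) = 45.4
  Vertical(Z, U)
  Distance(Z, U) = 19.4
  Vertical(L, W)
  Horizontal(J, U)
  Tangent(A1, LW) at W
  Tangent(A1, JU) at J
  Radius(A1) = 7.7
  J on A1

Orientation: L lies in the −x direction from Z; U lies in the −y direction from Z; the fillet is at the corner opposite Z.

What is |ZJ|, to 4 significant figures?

42.40

Z is at the origin; Z and L share the same y with |ZL| = 45.4 and L on the −x side, so L = (-45.40, 0.000). Z and U share the same x with |ZU| = 19.4 and U on the −y side, so U = (0.000, -19.40). The virtual corner opposite Z is at (-45.40, -19.40). A1 meets LW tangentially, so DW is at right angles to LW and tangency of A1 to JU means the radius DJ is perpendicular to JU, with radius 7.7, so the center D sits 7.7 in from both sides at D = (-37.70, -11.70). That places the tangent points at W = (-45.40, -11.70) on LW and J = (-37.70, -19.40) on JU. Then |ZJ| = |J − Z| = 42.40.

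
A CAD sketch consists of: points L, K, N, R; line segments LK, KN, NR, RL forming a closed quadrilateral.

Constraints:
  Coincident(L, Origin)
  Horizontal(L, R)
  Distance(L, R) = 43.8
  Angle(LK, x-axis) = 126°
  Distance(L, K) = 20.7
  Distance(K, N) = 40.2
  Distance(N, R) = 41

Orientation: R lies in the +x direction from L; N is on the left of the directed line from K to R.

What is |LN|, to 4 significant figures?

42.54

Checks: |KN| = 40.20 ✓; |NR| = 41.00 ✓.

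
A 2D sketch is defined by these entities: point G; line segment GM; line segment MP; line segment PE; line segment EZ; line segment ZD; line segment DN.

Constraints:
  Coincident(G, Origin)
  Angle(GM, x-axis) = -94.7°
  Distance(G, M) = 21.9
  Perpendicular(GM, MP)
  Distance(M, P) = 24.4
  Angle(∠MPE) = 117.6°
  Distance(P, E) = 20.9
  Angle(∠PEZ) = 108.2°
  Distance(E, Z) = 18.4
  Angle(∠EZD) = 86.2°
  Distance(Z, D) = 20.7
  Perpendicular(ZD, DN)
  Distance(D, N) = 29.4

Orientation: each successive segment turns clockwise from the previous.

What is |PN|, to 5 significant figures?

5.8924

G is at the origin; GM runs at -94.7° with length 21.9, so M = (-1.7945, -21.826). GM ⟂ MP, so MP runs at 175.30°; with |MP| = 24.4, P = (-26.112, -19.827). ∠MPE = 117.6° gives PE at 112.90° from the x-axis; with |PE| = 20.9, E = (-34.245, -0.57428). ∠PEZ = 108.2° gives EZ at 41.100° from the x-axis; with |EZ| = 18.4, Z = (-20.380, 11.521). ∠EZD = 86.2° gives ZD at -52.700° from the x-axis; with |ZD| = 20.7, D = (-7.8356, -4.9449). ZD ⟂ DN, so DN runs at -142.70°; with |DN| = 29.4, N = (-31.222, -22.761). Then |PN| = |N − P| = 5.8924.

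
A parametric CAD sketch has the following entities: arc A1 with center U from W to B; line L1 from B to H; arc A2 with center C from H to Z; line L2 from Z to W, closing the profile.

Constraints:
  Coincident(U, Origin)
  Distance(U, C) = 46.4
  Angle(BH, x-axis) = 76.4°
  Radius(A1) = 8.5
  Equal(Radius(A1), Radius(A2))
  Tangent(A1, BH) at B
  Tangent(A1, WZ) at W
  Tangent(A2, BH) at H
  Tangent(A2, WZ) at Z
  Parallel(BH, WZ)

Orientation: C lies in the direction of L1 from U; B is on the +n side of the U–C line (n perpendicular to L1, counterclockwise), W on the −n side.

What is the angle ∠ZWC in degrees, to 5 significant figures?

10.381°

The slot axis is L1's direction at 76.4°, so u = (cos 76.4°, sin 76.4°) = (0.23514, 0.97196) and n = (−sin 76.4°, cos 76.4°) = (-0.97196, 0.23514). U is at the origin and C lies 46.4 along u from U, so C = 46.4·u = (10.911, 45.099). Tangency of A1 to both parallel lines with radius 8.5 puts B and W at U ± 8.5·n: B = (-8.2617, 1.9987), W = (8.2617, -1.9987). Equal radii place H and Z the same way about C: H = C + 8.5·n = (2.6489, 47.098), Z = C − 8.5·n = (19.172, 43.100). Then cos ∠ZWC = WZ·WC / (|WZ||WC|), giving 10.381°.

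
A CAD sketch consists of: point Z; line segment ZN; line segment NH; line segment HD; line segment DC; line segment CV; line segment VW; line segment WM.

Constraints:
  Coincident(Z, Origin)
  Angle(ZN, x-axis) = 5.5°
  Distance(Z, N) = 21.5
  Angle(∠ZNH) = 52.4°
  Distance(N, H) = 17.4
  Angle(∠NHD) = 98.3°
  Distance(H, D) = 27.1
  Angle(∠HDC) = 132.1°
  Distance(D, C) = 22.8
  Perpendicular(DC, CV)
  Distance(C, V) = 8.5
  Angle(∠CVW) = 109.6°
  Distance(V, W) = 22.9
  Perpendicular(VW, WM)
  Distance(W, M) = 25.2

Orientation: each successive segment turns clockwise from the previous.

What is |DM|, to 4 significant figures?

10.46

Z is at the origin; ZN runs at 5.5° with length 21.5, so N = (21.40, 2.061). ∠ZNH = 52.4° gives NH at -122.1° from the x-axis; with |NH| = 17.4, H = (12.15, -12.68). ∠NHD = 98.3° gives HD at 156.2° from the x-axis; with |HD| = 27.1, D = (-12.64, -1.743). ∠HDC = 132.1° gives DC at 108.3° from the x-axis; with |DC| = 22.8, C = (-19.80, 19.90). The perpendicularity gives CV at right angles to DC, so CV runs at 18.30°; with |CV| = 8.5, V = (-11.73, 22.57). ∠CVW = 109.6° gives VW at -52.10° from the x-axis; with |VW| = 22.9, W = (2.337, 4.503). VW is perpendicular to WM, so WM runs at -142.1°; with |WM| = 25.2, M = (-17.55, -10.98). Then |DM| = |M − D| = 10.46.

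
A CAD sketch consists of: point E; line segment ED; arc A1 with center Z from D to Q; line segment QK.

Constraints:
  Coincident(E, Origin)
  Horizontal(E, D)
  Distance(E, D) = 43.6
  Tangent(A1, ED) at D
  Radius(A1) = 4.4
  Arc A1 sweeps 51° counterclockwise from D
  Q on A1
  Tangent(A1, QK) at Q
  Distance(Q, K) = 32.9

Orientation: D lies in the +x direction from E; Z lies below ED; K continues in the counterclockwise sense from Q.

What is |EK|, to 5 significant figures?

33.453

On A1, D sits at bearing 90° from Z; a 51° counterclockwise sweep puts Q at bearing 141°, so Q = Z + 4.4·(cos 141°, sin 141°) = (40.181, -1.6310). A1 meets QK tangentially, so ZQ is at right angles to QK, so QK runs along (−sin 141°, cos 141°); with |QK| = 32.9, K = (19.476, -27.199). Then |EK| = |K − E| = 33.453.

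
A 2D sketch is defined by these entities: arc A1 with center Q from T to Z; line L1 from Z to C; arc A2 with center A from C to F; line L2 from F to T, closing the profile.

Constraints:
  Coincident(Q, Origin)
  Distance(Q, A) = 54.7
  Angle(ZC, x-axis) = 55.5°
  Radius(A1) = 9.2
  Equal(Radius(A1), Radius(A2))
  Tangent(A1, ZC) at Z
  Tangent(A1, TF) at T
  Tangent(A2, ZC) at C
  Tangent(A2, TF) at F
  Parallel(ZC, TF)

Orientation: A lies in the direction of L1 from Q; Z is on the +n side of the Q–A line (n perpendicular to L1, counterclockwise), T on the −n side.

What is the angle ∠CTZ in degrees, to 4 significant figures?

71.41°

The slot axis is L1's direction at 55.5°, so u = (cos 55.5°, sin 55.5°) = (0.5664, 0.8241) and n = (−sin 55.5°, cos 55.5°) = (-0.8241, 0.5664). Q is at the origin and A lies 54.7 along u from Q, so A = 54.7·u = (30.98, 45.08). Tangency of A1 to both parallel lines with radius 9.2 puts Z and T at Q ± 9.2·n: Z = (-7.582, 5.211), T = (7.582, -5.211). Equal radii place C and F the same way about A: C = A + 9.2·n = (23.40, 50.29), F = A − 9.2·n = (38.56, 39.87). Then cos ∠CTZ = TC·TZ / (|TC||TZ|), giving 71.41°.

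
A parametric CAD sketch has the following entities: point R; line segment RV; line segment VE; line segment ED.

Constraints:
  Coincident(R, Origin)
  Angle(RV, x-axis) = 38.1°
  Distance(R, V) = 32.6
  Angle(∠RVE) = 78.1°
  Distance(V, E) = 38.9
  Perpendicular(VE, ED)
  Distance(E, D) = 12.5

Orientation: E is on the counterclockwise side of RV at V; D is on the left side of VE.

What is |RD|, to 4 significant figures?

37.57

∠RVE = 78.1°, so VE runs at 38.1° + (180° − 78.1°) = 140.0° from the x-axis; with |VE| = 38.9, E = V + 38.9·(cos 140.0°, sin 140.0°) = (-4.145, 45.12). VE ⟂ ED; with |ED| = 12.5 on the left of VE, D = E + 12.5·(-0.6428, -0.7660) = (-12.18, 35.54). Then |RD| = |D − R| = 37.57.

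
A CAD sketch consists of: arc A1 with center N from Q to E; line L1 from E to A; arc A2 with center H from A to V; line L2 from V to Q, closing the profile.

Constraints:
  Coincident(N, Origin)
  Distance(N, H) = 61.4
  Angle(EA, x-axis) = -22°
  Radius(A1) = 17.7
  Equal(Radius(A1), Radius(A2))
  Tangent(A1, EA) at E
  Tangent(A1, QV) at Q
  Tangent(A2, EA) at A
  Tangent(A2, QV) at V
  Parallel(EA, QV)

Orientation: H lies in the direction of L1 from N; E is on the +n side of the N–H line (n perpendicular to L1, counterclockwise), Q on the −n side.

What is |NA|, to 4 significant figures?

63.90

The slot axis is L1's direction at -22.0°, so u = (cos -22.0°, sin -22.0°) = (0.9272, -0.3746) and n = (−sin -22.0°, cos -22.0°) = (0.3746, 0.9272). N is at the origin and H lies 61.4 along u from N, so H = 61.4·u = (56.93, -23.00). Tangency of A1 to both parallel lines with radius 17.7 puts E and Q at N ± 17.7·n: E = (6.631, 16.41), Q = (-6.631, -16.41). Equal radii place A and V the same way about H: A = H + 17.7·n = (63.56, -6.590), V = H − 17.7·n = (50.30, -39.41). Then |NA| = |A − N| = 63.90.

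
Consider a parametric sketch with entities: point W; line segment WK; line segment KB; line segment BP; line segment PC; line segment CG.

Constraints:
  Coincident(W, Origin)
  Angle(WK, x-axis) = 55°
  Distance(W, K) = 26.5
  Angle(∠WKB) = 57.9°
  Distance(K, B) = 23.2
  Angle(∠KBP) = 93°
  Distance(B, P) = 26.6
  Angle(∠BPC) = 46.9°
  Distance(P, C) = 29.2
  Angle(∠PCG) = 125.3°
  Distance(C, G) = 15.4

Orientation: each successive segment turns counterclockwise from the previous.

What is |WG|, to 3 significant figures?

31.8

∠BPC = 46.9° gives PC at 37.2° from the x-axis; with |PC| = 29.2, C = (12.6, 14.1). ∠PCG = 125.3° gives CG at 91.9° from the x-axis; with |CG| = 15.4, G = (12.0, 29.5). Then |WG| = |G − W| = 31.8.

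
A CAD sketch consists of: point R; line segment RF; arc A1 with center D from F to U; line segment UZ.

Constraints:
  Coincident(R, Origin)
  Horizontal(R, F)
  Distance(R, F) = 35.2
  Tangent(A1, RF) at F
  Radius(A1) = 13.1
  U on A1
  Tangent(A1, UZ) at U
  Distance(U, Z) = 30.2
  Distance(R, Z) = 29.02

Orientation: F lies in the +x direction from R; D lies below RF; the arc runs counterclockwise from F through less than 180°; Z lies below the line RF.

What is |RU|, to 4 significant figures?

25.47

Checks: |DU| = 13.10 ✓; ∠(DU, UZ) = 90.00° ✓; |UZ| = 30.20 ✓; |RZ| = 29.02 ✓.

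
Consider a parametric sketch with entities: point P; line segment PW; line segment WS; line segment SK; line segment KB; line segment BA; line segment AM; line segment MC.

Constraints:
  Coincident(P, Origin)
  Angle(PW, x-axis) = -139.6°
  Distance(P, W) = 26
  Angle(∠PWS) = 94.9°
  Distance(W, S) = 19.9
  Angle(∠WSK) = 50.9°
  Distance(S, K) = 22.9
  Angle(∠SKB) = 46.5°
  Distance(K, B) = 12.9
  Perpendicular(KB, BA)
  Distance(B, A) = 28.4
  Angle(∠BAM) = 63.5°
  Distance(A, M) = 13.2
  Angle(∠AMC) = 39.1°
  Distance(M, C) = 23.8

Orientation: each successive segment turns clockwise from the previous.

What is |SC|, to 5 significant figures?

8.5796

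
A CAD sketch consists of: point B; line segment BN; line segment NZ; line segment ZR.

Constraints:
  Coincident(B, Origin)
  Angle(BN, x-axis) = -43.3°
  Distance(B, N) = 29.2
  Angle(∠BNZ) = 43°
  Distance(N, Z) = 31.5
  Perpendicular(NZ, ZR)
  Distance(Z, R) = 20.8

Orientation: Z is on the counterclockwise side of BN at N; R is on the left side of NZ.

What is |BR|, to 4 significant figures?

10.18

B is at the origin; BN runs at -43.3° with length 29.2, so N = 29.2·(cos -43.3°, sin -43.3°) = (21.25, -20.03). ∠BNZ = 43.0°, so NZ runs at -43.3° + (180° − 43.0°) = 93.70° from the x-axis; with |NZ| = 31.5, Z = N + 31.5·(cos 93.70°, sin 93.70°) = (19.22, 11.41). The perpendicularity gives ZR at right angles to NZ; with |ZR| = 20.8 on the left of NZ, R = Z + 20.8·(-0.9979, -0.06453) = (-1.538, 10.07). Then |BR| = |R − B| = 10.18.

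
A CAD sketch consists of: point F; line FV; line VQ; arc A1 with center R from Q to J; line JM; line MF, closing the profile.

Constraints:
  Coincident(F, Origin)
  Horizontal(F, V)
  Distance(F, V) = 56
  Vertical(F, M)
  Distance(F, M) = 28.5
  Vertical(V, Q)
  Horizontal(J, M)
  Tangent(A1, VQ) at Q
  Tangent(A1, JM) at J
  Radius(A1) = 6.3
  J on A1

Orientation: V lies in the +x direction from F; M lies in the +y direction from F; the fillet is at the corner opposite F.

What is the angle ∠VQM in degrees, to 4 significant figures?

96.42°

F is at the origin; FV is horizontal with |FV| = 56.0 and V on the +x side, so V = (56.00, 0.000). FM is vertical with |FM| = 28.5 and M on the +y side, so M = (0.000, 28.50). The virtual corner opposite F is at (56.00, 28.50). The tangent condition forces RQ to be normal to VQ and since A1 is tangent to JM there, RJ ⟂ JM, with radius 6.3, so the center R sits 6.3 in from both sides at R = (49.70, 22.20). That places the tangent points at Q = (56.00, 22.20) on VQ and J = (49.70, 28.50) on JM. Then cos ∠VQM = QV·QM / (|QV||QM|), giving 96.42°.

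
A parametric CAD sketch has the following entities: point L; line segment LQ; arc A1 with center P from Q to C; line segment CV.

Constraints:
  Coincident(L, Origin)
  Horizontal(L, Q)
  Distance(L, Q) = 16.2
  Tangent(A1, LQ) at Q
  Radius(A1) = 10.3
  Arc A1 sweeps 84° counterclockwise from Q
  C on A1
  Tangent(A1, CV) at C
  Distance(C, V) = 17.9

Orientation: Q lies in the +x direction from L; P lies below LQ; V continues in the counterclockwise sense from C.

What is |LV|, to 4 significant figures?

27.33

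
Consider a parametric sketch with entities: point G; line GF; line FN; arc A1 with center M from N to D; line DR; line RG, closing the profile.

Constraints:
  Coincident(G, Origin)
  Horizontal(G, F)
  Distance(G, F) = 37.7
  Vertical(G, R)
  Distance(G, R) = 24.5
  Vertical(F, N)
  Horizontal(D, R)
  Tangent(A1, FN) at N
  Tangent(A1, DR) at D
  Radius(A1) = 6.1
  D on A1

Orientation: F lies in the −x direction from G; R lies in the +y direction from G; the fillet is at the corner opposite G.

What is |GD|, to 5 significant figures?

39.985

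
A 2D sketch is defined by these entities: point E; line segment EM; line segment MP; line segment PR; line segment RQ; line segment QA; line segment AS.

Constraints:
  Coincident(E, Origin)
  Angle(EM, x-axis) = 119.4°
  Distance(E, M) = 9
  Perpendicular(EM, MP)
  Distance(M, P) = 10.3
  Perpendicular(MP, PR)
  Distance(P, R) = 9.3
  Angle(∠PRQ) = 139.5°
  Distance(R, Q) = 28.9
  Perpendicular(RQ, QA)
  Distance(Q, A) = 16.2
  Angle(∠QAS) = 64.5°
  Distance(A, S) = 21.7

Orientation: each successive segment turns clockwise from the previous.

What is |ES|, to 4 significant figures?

3.083

E is at the origin; EM runs at 119.4° with length 9.0, so M = (-4.418, 7.841). EM ⟂ MP, so MP runs at 29.40°; with |MP| = 10.3, P = (4.555, 12.90). MP ⟂ PR, so PR runs at -60.60°; with |PR| = 9.3, R = (9.121, 4.795). ∠PRQ = 139.5° gives RQ at -101.1° from the x-axis; with |RQ| = 28.9, Q = (3.557, -23.56). RQ is perpendicular to QA, so QA runs at 168.9°; with |QA| = 16.2, A = (-12.34, -20.45). ∠QAS = 64.5° gives AS at 53.40° from the x-axis; with |AS| = 21.7, S = (0.5980, -3.024). Then |ES| = |S − E| = 3.083.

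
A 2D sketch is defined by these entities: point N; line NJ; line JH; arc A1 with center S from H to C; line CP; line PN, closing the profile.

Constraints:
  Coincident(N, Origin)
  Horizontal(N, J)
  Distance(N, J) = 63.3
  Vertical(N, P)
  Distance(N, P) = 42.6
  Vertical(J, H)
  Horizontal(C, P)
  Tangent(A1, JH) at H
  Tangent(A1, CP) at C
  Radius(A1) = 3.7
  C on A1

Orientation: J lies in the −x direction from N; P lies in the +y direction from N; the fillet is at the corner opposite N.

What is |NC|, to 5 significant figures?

73.259

N is at the origin; N and J share the same y with |NJ| = 63.3 and J on the −x side, so J = (-63.300, 0.0000). NP is vertical with |NP| = 42.6 and P on the +y side, so P = (0.0000, 42.600). The virtual corner opposite N is at (-63.300, 42.600). Since A1 is tangent to JH there, SH ⟂ JH and tangency of A1 to CP means the radius SC is perpendicular to CP, with radius 3.7, so the center S sits 3.7 in from both sides at S = (-59.600, 38.900). That places the tangent points at H = (-63.300, 38.900) on JH and C = (-59.600, 42.600) on CP. Then |NC| = |C − N| = 73.259.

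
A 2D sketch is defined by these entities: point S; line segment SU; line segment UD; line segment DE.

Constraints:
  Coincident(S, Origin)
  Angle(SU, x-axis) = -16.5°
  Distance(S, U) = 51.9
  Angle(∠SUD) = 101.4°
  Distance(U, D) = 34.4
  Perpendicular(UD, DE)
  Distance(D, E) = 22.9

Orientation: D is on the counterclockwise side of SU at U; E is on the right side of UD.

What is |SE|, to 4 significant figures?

86.24

∠SUD = 101.4°, so UD runs at -16.5° + (180° − 101.4°) = 62.10° from the x-axis; with |UD| = 34.4, D = U + 34.4·(cos 62.10°, sin 62.10°) = (65.86, 15.66). UD ⟂ DE; with |DE| = 22.9 on the right of UD, E = D + 22.9·(0.8838, -0.4679) = (86.10, 4.946). Then |SE| = |E − S| = 86.24.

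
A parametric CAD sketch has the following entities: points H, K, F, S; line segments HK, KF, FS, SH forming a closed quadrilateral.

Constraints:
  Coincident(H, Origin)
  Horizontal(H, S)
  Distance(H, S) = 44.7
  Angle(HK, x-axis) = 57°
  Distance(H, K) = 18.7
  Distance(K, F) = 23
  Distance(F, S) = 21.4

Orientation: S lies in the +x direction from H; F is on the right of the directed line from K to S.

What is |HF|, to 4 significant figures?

23.72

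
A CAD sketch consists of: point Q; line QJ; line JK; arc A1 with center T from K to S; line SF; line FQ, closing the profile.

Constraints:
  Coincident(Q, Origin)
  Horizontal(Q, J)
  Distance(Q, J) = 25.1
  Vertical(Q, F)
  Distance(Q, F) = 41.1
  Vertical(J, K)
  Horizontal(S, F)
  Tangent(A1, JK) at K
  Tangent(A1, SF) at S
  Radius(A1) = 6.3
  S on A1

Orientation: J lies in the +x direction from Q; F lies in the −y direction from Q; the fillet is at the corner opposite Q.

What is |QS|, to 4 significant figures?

45.20

Q is at the origin; QJ is horizontal with |QJ| = 25.1 and J on the +x side, so J = (25.10, 0.000). QF is vertical with |QF| = 41.1 and F on the −y side, so F = (0.000, -41.10). The virtual corner opposite Q is at (25.10, -41.10). Tangency of A1 to JK means the radius TK is perpendicular to JK and the tangent condition forces TS to be normal to SF, with radius 6.3, so the center T sits 6.3 in from both sides at T = (18.80, -34.80). That places the tangent points at K = (25.10, -34.80) on JK and S = (18.80, -41.10) on SF. Then |QS| = |S − Q| = 45.20.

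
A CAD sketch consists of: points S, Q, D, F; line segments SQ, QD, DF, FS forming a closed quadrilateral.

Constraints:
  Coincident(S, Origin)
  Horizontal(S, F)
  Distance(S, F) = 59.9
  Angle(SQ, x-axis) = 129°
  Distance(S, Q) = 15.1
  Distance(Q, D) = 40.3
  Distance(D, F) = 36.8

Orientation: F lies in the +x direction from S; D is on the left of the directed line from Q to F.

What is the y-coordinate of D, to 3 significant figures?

21.0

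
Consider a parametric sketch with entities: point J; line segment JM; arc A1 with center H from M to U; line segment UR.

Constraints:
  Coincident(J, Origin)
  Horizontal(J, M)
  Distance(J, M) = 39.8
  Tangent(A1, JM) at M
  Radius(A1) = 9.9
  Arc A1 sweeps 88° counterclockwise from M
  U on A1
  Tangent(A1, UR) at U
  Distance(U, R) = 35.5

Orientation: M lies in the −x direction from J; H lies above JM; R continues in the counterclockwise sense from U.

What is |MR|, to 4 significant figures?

46.39

J is at the origin; J and M share the same y with |JM| = 39.8 and M on the −x side, so M = (-39.80, 0.000). Since A1 is tangent to JM there, HM ⟂ JM, so H = M + (0, 9.9) = (-39.80, 9.900). On A1, M sits at bearing -90° from H; an 88° counterclockwise sweep puts U at bearing -2°, so U = H + 9.9·(cos -2°, sin -2°) = (-29.91, 9.554). A1 meets UR tangentially, so HU is at right angles to UR, so UR runs along (−sin -2°, cos -2°); with |UR| = 35.5, R = (-28.67, 45.03). Then |MR| = |R − M| = 46.39.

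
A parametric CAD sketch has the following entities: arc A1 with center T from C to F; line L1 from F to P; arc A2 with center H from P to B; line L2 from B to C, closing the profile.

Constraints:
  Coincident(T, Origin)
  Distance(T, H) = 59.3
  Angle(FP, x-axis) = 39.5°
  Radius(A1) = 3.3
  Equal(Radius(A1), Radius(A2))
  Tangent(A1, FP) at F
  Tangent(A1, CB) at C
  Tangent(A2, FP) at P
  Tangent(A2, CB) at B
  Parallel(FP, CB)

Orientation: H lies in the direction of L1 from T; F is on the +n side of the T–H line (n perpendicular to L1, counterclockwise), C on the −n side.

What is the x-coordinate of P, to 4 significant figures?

43.66

The slot axis is L1's direction at 39.5°, so u = (cos 39.5°, sin 39.5°) = (0.7716, 0.6361) and n = (−sin 39.5°, cos 39.5°) = (-0.6361, 0.7716). T is at the origin and H lies 59.3 along u from T, so H = 59.3·u = (45.76, 37.72). Tangency of A1 to both parallel lines with radius 3.3 puts F and C at T ± 3.3·n: F = (-2.099, 2.546), C = (2.099, -2.546). Equal radii place P and B the same way about H: P = H + 3.3·n = (43.66, 40.27), B = H − 3.3·n = (47.86, 35.17). So P.x = 43.66.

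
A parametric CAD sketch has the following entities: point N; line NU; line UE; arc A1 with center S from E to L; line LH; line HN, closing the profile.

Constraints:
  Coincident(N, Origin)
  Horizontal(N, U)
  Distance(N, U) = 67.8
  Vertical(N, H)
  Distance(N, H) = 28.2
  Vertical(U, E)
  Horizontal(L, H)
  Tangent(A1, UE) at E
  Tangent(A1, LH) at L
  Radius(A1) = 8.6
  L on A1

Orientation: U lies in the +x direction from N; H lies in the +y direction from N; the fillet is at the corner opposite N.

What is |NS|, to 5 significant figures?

62.360

NH is vertical with |NH| = 28.2 and H on the +y side, so H = (0.0000, 28.200). The virtual corner opposite N is at (67.800, 28.200). Tangency of A1 to UE means the radius SE is perpendicular to UE and the tangent condition forces SL to be normal to LH, with radius 8.6, so the center S sits 8.6 in from both sides at S = (59.200, 19.600). Then |NS| = |S − N| = 62.360.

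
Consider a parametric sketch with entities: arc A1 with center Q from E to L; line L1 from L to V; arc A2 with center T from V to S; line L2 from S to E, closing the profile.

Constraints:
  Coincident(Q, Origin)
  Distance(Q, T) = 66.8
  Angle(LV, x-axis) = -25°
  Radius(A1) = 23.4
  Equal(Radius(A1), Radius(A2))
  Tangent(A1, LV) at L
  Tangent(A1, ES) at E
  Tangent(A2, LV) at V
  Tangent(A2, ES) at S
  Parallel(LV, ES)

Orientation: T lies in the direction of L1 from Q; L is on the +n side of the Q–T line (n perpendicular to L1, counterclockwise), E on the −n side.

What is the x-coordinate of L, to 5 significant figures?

9.8893

The slot axis is L1's direction at -25.0°, so u = (cos -25.0°, sin -25.0°) = (0.90631, -0.42262) and n = (−sin -25.0°, cos -25.0°) = (0.42262, 0.90631). Q is at the origin and T lies 66.8 along u from Q, so T = 66.8·u = (60.541, -28.231). Tangency of A1 to both parallel lines with radius 23.4 puts L and E at Q ± 23.4·n: L = (9.8893, 21.208), E = (-9.8893, -21.208). So L.x = 9.8893.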